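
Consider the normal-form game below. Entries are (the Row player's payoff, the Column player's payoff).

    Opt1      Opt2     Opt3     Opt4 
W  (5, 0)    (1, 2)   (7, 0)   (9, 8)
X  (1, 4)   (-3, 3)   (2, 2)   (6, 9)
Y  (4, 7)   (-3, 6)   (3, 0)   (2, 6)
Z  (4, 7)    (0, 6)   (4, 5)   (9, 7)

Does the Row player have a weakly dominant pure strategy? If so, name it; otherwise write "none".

W

W vs X: Opt1: 5>1, Opt2: 1>-3, Opt3: 7>2, Opt4: 9>6.
W vs Y: Opt1: 5>4, Opt2: 1>-3, Opt3: 7>3, Opt4: 9>2.
W vs Z: Opt1: 5>4, Opt2: 1>0, Opt3: 7>4, Opt4: 9=9.
W is at least as good as every other strategy against every opponent action, so it is weakly dominant.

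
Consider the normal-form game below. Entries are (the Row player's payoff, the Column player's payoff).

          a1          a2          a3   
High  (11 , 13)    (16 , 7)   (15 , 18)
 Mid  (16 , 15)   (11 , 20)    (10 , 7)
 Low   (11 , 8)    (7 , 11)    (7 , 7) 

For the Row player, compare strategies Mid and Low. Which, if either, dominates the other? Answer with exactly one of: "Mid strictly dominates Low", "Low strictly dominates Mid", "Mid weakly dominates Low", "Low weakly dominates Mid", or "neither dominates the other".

Mid strictly dominates Low

Mid's payoffs vs Low's, by the Column player's action — a1: 16>11, a2: 11>7, a3: 10>7.
Mid gives a strictly higher payoff against every action of the Column player, so Mid strictly dominates Low.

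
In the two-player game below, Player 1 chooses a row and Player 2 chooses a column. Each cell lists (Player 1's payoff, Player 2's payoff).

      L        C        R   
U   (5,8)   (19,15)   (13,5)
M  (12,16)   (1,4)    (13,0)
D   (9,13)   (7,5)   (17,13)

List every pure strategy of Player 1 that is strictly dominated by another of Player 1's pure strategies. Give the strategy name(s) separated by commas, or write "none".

U: no other strategy beats it everywhere (M at C (19>1); D at C (19>7)).
M is not dominated — it holds its own against U at L (12>5); D at L (12>9).
D is not dominated — it holds its own against U at L (9>5); M at C (7>1).

none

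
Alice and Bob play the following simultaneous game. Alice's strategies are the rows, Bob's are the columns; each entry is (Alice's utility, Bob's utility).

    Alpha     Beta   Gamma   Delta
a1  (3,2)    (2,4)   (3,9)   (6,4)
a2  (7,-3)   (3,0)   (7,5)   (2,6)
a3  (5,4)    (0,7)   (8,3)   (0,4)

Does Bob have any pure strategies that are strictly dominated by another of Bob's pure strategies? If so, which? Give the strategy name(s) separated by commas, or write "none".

Alpha

Alpha is strictly dominated by Beta (a1: 4>2, a2: 0>-3, a3: 7>4).
Nothing dominates Beta: Alpha at a1 (4>2); Gamma at a3 (7>3); Delta at a1 (4=4).
Gamma: no other strategy beats it everywhere (Alpha at a1 (9>2); Beta at a1 (9>4); Delta at a1 (9>4)).
Delta: no other strategy beats it everywhere (Alpha at a1 (4>2); Beta at a1 (4=4); Gamma at a2 (6>5)).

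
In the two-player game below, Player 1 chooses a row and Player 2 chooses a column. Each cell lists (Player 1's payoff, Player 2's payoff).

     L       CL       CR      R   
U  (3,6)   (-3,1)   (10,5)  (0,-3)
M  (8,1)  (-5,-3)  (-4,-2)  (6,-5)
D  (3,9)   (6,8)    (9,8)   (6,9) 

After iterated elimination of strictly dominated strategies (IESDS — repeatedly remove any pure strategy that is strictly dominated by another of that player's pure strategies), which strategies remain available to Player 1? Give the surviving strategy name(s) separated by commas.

M, D

Player 2's strategy CL is strictly dominated by L (U: 6>1, M: 1>-3, D: 9>8) and is removed.
Column CR is eliminated: L beats it against every remaining row (U: 6>5, M: 1>-2, D: 9>8).
Row U is eliminated: M beats it against every remaining column (L: 8>3, R: 6>0).
Among the remaining strategies, none is strictly dominated by another pure strategy of the same player, so the elimination stops.
Surviving strategies — Player 1: {M, D}; Player 2: {L, R}.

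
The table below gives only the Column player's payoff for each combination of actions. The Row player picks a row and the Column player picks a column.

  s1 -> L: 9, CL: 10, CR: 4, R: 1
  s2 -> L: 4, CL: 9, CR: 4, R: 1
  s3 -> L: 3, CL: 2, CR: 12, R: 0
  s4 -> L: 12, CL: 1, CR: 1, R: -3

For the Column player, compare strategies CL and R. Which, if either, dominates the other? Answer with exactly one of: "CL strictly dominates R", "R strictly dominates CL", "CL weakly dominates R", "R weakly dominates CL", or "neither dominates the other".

CL's payoffs vs R's, by the Row player's action — s1: 10>1, s2: 9>1, s3: 2>0, s4: 1>-3.
CL gives a strictly higher payoff against each choice by the Row player, so CL strictly dominates R.

CL strictly dominates R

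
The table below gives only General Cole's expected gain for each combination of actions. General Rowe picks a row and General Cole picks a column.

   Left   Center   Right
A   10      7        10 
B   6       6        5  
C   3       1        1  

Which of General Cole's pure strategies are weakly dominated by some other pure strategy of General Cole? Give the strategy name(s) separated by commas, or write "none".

Center, Right

Nothing dominates Left: Center at A (10>7); Right at B (6>5).
Center: dominated, since Left does at least as well everywhere (A: 10>7, B: 6=6, C: 3>1).
Left weakly dominates Right — A: 10=10, B: 6>5, C: 3>1.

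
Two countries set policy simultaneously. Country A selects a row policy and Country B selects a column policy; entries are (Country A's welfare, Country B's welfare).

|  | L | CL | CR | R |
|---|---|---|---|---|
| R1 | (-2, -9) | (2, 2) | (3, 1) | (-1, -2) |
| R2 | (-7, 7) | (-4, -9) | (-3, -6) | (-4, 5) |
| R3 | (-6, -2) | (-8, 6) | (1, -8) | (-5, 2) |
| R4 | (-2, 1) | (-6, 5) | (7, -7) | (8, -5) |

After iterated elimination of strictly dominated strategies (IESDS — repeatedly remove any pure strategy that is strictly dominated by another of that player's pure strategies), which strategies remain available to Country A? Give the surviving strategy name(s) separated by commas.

Row R2 is eliminated: R1 beats it against every remaining column (L: -2>-7, CL: 2>-4, CR: 3>-3, R: -1>-4).
Row R3 is eliminated: R1 beats it against every remaining column (L: -2>-6, CL: 2>-8, CR: 3>1, R: -1>-5).
For Country B, CL strictly dominates L on the remaining rows (R1: 2>-9, R4: 5>1); eliminate L.
For Country B, CL strictly dominates CR on the remaining rows (R1: 2>1, R4: 5>-7); eliminate CR.
Column R is eliminated: CL beats it against every remaining row (R1: 2>-2, R4: 5>-5).
Row R4 is eliminated: R1 beats it against every remaining column (CL: 2>-6).
Among the remaining strategies, none is strictly dominated by another pure strategy of the same player, so the elimination stops.
Surviving strategies — Country A: {R1}; Country B: {CL}.

R1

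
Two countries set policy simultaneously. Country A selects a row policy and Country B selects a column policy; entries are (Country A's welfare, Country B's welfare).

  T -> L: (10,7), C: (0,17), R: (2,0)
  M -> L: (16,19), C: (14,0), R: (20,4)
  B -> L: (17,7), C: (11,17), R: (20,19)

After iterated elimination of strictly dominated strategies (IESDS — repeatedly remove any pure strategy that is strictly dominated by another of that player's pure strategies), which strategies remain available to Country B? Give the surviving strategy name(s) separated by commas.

Country A's strategy T is strictly dominated by M (L: 16>10, C: 14>0, R: 20>2) and is removed.
Country B's strategy C is strictly dominated by R (M: 4>0, B: 19>17) and is removed.
Among the remaining strategies, none is strictly dominated by another pure strategy of the same player, so the elimination stops.
Surviving strategies — Country A: {M, B}; Country B: {L, R}.

L, R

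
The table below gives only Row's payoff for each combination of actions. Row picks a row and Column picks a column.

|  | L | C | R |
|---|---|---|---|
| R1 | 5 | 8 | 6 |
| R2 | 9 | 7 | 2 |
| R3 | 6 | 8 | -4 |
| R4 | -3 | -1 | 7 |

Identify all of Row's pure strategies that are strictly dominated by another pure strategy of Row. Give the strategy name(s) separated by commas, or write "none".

none

R1: no other strategy beats it everywhere (R2 at C (8>7); R3 at C (8=8); R4 at L (5>-3)).
Nothing dominates R2: R1 at L (9>5); R3 at L (9>6); R4 at L (9>-3).
R3 is not dominated — it holds its own against R1 at L (6>5); R2 at C (8>7); R4 at L (6>-3).
Nothing dominates R4: R1 at R (7>6); R2 at R (7>2); R3 at R (7>-4).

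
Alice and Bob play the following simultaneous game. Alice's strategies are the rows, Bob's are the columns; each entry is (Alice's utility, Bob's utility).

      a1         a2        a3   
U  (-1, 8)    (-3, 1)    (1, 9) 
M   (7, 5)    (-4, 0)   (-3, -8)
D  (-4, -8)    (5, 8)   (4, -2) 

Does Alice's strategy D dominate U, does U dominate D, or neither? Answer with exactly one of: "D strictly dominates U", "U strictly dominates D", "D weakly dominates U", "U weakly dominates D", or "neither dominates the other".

Compare D to U across every action of Bob: a1: -4<-1, a2: 5>-3, a3: 4>1.
D does better at a2, a3 but worse at a1; neither strategy dominates the other.

neither dominates the other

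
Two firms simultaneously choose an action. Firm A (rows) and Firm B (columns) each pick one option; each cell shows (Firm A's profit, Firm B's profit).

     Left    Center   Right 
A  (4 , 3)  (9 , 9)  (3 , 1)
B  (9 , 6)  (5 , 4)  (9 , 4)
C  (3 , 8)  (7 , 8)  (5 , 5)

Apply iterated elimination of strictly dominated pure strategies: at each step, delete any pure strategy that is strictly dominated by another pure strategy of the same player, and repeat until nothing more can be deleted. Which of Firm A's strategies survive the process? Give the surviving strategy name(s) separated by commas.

Column Right is eliminated: Left beats it against every remaining row (A: 3>1, B: 6>4, C: 8>5).
For Firm A, A strictly dominates C on the remaining columns (Left: 4>3, Center: 9>7); eliminate C.
Among the remaining strategies, none is strictly dominated by another pure strategy of the same player, so the elimination stops.
Surviving strategies — Firm A: {A, B}; Firm B: {Left, Center}.

A, B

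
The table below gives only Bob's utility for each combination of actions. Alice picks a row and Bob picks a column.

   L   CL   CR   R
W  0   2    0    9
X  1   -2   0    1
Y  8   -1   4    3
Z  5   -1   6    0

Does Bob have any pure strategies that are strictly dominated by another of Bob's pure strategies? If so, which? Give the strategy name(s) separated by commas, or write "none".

L: no other strategy beats it everywhere (CL at X (1>-2); CR at W (0=0); R at X (1=1)).
CL: dominated, since R does at least as well everywhere (W: 9>2, X: 1>-2, Y: 3>-1, Z: 0>-1).
CR is not dominated — it holds its own against L at W (0=0); CL at X (0>-2); R at Y (4>3).
Nothing dominates R: L at W (9>0); CL at W (9>2); CR at W (9>0).

CL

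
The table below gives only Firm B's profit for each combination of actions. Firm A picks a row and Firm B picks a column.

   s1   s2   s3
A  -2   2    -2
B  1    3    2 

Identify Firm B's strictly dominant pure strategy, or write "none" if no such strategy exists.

s2

s2 vs s1: A: 2>-2, B: 3>1.
s2 vs s3: A: 2>-2, B: 3>2.
s2 strictly beats every other strategy against every opponent action, so it is strictly dominant.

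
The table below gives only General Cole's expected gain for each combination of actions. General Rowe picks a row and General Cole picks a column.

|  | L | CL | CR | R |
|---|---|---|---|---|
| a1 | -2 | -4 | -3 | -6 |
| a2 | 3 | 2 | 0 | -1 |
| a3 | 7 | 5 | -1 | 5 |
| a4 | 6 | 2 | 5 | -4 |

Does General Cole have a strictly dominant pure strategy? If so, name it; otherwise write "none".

L vs CL: a1: -2>-4, a2: 3>2, a3: 7>5, a4: 6>2.
L vs CR: a1: -2>-3, a2: 3>0, a3: 7>-1, a4: 6>5.
L vs R: a1: -2>-6, a2: 3>-1, a3: 7>5, a4: 6>-4.
L strictly beats every other strategy against every opponent action, so it is strictly dominant.

L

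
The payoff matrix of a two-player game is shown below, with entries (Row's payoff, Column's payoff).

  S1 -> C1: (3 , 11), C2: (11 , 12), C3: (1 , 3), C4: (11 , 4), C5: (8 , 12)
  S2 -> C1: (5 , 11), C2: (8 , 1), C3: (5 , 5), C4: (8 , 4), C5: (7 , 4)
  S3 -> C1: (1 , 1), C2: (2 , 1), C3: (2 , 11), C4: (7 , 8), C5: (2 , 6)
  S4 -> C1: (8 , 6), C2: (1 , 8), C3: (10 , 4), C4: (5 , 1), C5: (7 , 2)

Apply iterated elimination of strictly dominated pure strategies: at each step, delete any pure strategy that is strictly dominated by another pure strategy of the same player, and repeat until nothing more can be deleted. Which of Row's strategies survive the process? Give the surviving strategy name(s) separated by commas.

S1, S2, S4

Row's strategy S3 is strictly dominated by S2 (C1: 5>1, C2: 8>2, C3: 5>2, C4: 8>7, C5: 7>2) and is removed.
Column C3 is eliminated: C1 beats it against every remaining row (S1: 11>3, S2: 11>5, S4: 6>4).
For Column, C1 strictly dominates C4 on the remaining rows (S1: 11>4, S2: 11>4, S4: 6>1); eliminate C4.
Among the remaining strategies, none is strictly dominated by another pure strategy of the same player, so the elimination stops.
Surviving strategies — Row: {S1, S2, S4}; Column: {C1, C2, C5}.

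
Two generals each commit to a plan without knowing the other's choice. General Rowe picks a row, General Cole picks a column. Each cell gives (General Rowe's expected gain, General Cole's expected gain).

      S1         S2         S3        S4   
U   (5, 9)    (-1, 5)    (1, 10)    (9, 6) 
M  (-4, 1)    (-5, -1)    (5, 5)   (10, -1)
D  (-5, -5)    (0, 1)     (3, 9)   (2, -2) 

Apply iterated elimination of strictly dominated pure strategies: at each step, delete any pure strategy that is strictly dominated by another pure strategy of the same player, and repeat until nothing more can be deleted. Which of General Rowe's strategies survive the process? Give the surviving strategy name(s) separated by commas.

M

For General Cole, S3 strictly dominates S1 on the remaining rows (U: 10>9, M: 5>1, D: 9>-5); eliminate S1.
General Cole's strategy S2 is strictly dominated by S3 (U: 10>5, M: 5>-1, D: 9>1) and is removed.
General Rowe's strategy U is strictly dominated by M (S3: 5>1, S4: 10>9) and is removed.
General Rowe's strategy D is strictly dominated by M (S3: 5>3, S4: 10>2) and is removed.
Column S4 is eliminated: S3 beats it against every remaining row (M: 5>-1).
Among the remaining strategies, none is strictly dominated by another pure strategy of the same player, so the elimination stops.
Surviving strategies — General Rowe: {M}; General Cole: {S3}.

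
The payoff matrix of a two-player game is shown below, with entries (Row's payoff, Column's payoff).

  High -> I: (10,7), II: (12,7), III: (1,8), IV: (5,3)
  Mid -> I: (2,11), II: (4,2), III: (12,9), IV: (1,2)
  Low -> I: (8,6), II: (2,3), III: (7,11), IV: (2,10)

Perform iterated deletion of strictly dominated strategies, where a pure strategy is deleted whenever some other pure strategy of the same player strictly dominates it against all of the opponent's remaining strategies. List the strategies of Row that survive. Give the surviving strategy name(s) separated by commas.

High, Mid, Low

Column II is eliminated: III beats it against every remaining row (High: 8>7, Mid: 9>2, Low: 11>3).
For Column, III strictly dominates IV on the remaining rows (High: 8>3, Mid: 9>2, Low: 11>10); eliminate IV.
Among the remaining strategies, none is strictly dominated by another pure strategy of the same player, so the elimination stops.
Surviving strategies — Row: {High, Mid, Low}; Column: {I, III}.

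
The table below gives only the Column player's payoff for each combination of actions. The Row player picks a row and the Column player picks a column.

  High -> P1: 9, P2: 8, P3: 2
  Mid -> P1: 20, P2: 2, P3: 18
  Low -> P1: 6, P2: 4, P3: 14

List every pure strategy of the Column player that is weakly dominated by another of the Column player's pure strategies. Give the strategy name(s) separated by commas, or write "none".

P1: no other strategy beats it everywhere (P2 at High (9>8); P3 at High (9>2)).
P2 is weakly dominated by P1 (High: 9>8, Mid: 20>2, Low: 6>4).
Nothing dominates P3: P1 at Low (14>6); P2 at Mid (18>2).

P2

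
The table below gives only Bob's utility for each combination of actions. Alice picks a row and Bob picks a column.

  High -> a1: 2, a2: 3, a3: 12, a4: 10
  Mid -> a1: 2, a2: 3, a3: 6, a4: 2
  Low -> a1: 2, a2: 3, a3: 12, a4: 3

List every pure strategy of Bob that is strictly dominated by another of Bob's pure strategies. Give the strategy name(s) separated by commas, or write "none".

a1: dominated, since a2 does at least as well everywhere (High: 3>2, Mid: 3>2, Low: 3>2).
a3 strictly dominates a2 — High: 12>3, Mid: 6>3, Low: 12>3.
Nothing dominates a3: a1 at High (12>2); a2 at High (12>3); a4 at High (12>10).
a3 strictly dominates a4 — High: 12>10, Mid: 6>2, Low: 12>3.

a1, a2, a4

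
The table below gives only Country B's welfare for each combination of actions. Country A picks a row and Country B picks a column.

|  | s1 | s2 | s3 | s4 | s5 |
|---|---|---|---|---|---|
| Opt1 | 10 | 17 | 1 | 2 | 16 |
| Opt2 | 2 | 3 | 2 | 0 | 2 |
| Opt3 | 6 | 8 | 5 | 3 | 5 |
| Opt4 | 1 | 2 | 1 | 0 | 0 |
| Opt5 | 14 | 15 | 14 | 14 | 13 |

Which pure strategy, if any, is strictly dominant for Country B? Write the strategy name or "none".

s2

s2 vs s1: Opt1: 17>10, Opt2: 3>2, Opt3: 8>6, Opt4: 2>1, Opt5: 15>14.
s2 vs s3: Opt1: 17>1, Opt2: 3>2, Opt3: 8>5, Opt4: 2>1, Opt5: 15>14.
s2 vs s4: Opt1: 17>2, Opt2: 3>0, Opt3: 8>3, Opt4: 2>0, Opt5: 15>14.
s2 vs s5: Opt1: 17>16, Opt2: 3>2, Opt3: 8>5, Opt4: 2>0, Opt5: 15>13.
s2 strictly beats every other strategy against every opponent action, so it is strictly dominant.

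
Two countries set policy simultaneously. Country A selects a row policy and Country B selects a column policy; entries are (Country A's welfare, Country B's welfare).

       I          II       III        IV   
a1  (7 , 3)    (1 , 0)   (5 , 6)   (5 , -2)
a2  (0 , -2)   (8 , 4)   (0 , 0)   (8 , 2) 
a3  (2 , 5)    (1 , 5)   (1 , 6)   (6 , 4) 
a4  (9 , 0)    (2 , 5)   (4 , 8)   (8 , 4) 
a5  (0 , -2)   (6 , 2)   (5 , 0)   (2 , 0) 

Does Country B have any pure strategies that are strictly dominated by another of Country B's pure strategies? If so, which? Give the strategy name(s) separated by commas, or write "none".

I: dominated, since III does at least as well everywhere (a1: 6>3, a2: 0>-2, a3: 6>5, a4: 8>0, a5: 0>-2).
Nothing dominates II: I at a2 (4>-2); III at a2 (4>0); IV at a1 (0>-2).
Nothing dominates III: I at a1 (6>3); II at a1 (6>0); IV at a1 (6>-2).
IV is strictly dominated by II (a1: 0>-2, a2: 4>2, a3: 5>4, a4: 5>4, a5: 2>0).

I, IV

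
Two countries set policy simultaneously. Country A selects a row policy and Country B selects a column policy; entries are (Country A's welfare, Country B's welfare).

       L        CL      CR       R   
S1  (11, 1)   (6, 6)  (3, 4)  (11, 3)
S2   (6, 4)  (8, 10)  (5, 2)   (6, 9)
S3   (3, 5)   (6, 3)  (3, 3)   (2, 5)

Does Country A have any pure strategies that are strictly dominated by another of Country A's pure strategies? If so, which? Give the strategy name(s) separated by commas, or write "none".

S3

S1 is not dominated — it holds its own against S2 at L (11>6); S3 at L (11>3).
S2: no other strategy beats it everywhere (S1 at CL (8>6); S3 at L (6>3)).
S3 is strictly dominated by S2 (L: 6>3, CL: 8>6, CR: 5>3, R: 6>2).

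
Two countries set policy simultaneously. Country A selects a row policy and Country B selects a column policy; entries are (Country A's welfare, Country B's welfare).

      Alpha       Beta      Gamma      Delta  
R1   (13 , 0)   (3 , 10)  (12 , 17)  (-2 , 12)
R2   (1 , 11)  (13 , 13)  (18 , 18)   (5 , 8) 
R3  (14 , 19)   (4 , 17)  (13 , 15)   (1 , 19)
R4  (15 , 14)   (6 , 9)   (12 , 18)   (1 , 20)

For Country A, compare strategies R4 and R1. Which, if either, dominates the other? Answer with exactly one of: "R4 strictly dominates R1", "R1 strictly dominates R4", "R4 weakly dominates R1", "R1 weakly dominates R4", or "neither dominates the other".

R4 weakly dominates R1

R4's payoffs vs R1's, by Country B's action — Alpha: 15>13, Beta: 6>3, Gamma: 12=12, Delta: 1>-2.
R4 is at least as good everywhere and strictly better somewhere (tied only at Gamma), so R4 weakly but not strictly dominates R1.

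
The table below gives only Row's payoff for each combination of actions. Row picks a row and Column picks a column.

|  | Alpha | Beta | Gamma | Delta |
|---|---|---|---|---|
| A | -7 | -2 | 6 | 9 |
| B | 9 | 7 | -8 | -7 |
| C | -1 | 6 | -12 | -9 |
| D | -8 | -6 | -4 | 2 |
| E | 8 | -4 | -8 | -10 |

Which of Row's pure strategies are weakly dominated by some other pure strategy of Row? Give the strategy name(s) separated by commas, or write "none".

A is not dominated — it holds its own against B at Gamma (6>-8); C at Gamma (6>-12); D at Alpha (-7>-8); E at Beta (-2>-4).
Nothing dominates B: A at Alpha (9>-7); C at Alpha (9>-1); D at Alpha (9>-8); E at Alpha (9>8).
C is weakly dominated by B (Alpha: 9>-1, Beta: 7>6, Gamma: -8>-12, Delta: -7>-9).
A weakly dominates D — Alpha: -7>-8, Beta: -2>-6, Gamma: 6>-4, Delta: 9>2.
E is weakly dominated by B (Alpha: 9>8, Beta: 7>-4, Gamma: -8=-8, Delta: -7>-10).

C, D, E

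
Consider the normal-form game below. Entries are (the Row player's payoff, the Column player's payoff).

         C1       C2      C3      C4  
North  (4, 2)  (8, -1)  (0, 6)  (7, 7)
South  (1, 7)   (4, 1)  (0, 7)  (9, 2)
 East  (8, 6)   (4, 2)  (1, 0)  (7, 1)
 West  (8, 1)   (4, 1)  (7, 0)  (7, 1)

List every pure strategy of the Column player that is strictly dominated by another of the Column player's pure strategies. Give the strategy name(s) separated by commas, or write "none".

Nothing dominates C1: C2 at North (2>-1); C3 at South (7=7); C4 at South (7>2).
C2 is not dominated — it holds its own against C1 at West (1=1); C3 at East (2>0); C4 at East (2>1).
Nothing dominates C3: C1 at North (6>2); C2 at North (6>-1); C4 at South (7>2).
C4: no other strategy beats it everywhere (C1 at North (7>2); C2 at North (7>-1); C3 at North (7>6)).

none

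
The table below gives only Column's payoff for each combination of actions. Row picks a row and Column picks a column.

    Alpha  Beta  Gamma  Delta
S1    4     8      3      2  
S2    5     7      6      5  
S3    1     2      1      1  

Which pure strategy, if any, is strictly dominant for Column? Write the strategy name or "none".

Beta vs Alpha: S1: 8>4, S2: 7>5, S3: 2>1.
Beta vs Gamma: S1: 8>3, S2: 7>6, S3: 2>1.
Beta vs Delta: S1: 8>2, S2: 7>5, S3: 2>1.
Beta strictly beats every other strategy against every opponent action, so it is strictly dominant.

Beta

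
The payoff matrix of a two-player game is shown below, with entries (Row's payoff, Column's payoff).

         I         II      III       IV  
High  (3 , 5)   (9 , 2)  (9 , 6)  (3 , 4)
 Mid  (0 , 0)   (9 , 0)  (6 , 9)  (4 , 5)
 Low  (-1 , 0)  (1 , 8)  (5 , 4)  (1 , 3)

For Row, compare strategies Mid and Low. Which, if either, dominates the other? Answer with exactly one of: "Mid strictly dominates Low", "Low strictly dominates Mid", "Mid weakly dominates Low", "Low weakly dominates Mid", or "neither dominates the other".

Mid's payoffs vs Low's, by Column's action — I: 0>-1, II: 9>1, III: 6>5, IV: 4>1.
Every comparison favours Mid, so Mid strictly dominates Low.

Mid strictly dominates Low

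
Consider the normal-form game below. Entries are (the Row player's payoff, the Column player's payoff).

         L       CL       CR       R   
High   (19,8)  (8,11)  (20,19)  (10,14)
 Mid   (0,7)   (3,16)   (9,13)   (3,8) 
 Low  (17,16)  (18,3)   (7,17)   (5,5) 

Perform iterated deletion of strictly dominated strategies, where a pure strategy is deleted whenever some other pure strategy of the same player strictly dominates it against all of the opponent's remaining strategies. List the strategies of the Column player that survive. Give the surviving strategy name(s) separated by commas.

CR

For the Row player, High strictly dominates Mid on the remaining columns (L: 19>0, CL: 8>3, CR: 20>9, R: 10>3); eliminate Mid.
The Column player's strategy L is strictly dominated by CR (High: 19>8, Low: 17>16) and is removed.
The Column player's strategy CL is strictly dominated by CR (High: 19>11, Low: 17>3) and is removed.
For the Row player, High strictly dominates Low on the remaining columns (CR: 20>7, R: 10>5); eliminate Low.
Column R is eliminated: CR beats it against every remaining row (High: 19>14).
Among the remaining strategies, none is strictly dominated by another pure strategy of the same player, so the elimination stops.
Surviving strategies — the Row player: {High}; the Column player: {CR}.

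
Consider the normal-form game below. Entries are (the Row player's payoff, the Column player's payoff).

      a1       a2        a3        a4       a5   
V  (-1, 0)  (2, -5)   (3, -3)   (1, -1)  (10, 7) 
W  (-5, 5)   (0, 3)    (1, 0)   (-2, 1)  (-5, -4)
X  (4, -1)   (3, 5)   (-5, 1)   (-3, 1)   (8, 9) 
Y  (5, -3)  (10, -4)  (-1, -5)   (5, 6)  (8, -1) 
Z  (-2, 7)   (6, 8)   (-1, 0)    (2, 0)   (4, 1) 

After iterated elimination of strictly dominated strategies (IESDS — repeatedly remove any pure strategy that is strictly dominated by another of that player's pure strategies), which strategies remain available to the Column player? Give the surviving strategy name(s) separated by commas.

The Row player's strategy W is strictly dominated by V (a1: -1>-5, a2: 2>0, a3: 3>1, a4: 1>-2, a5: 10>-5) and is removed.
Column a3 is eliminated: a5 beats it against every remaining row (V: 7>-3, X: 9>1, Y: -1>-5, Z: 1>0).
For the Row player, Y strictly dominates Z on the remaining columns (a1: 5>-2, a2: 10>6, a4: 5>2, a5: 8>4); eliminate Z.
Column a1 is eliminated: a5 beats it against every remaining row (V: 7>0, X: 9>-1, Y: -1>-3).
For the Column player, a5 strictly dominates a2 on the remaining rows (V: 7>-5, X: 9>5, Y: -1>-4); eliminate a2.
Row X is eliminated: V beats it against every remaining column (a4: 1>-3, a5: 10>8).
Among the remaining strategies, none is strictly dominated by another pure strategy of the same player, so the elimination stops.
Surviving strategies — the Row player: {V, Y}; the Column player: {a4, a5}.

a4, a5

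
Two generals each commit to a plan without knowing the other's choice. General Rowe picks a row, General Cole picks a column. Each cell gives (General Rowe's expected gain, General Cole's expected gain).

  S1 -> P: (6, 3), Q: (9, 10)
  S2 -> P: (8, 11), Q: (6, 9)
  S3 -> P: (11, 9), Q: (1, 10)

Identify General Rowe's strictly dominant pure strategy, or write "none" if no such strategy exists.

S1 fails to dominate S2 at P (6<8).
S2 fails to dominate S1 at Q (6<9).
S3 fails to dominate S1 at Q (1<9).
No single strategy dominates all the others.

none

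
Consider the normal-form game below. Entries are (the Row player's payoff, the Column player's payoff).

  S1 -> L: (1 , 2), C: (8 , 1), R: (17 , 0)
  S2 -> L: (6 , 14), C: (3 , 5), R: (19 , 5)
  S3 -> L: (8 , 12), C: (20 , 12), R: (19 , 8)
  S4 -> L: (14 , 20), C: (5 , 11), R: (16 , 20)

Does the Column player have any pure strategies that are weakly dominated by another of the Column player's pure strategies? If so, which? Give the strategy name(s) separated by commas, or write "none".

L: no other strategy beats it everywhere (C at S1 (2>1); R at S1 (2>0)).
L weakly dominates C — S1: 2>1, S2: 14>5, S3: 12=12, S4: 20>11.
R is weakly dominated by L (S1: 2>0, S2: 14>5, S3: 12>8, S4: 20=20).

C, R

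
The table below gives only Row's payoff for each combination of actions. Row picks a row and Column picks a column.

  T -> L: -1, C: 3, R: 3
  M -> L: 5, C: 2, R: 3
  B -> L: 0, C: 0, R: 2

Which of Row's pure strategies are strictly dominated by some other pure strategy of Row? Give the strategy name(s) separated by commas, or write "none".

B

T is not dominated — it holds its own against M at C (3>2); B at C (3>0).
M is not dominated — it holds its own against T at L (5>-1); B at L (5>0).
M strictly dominates B — L: 5>0, C: 2>0, R: 3>2.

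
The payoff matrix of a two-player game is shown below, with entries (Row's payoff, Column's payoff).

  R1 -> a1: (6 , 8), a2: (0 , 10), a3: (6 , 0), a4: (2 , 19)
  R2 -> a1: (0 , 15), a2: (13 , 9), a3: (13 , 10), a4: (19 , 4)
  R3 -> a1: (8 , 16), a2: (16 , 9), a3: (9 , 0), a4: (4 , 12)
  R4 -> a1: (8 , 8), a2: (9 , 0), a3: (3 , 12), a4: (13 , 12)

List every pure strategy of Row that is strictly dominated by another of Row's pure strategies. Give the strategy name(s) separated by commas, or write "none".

R1

R1: dominated, since R3 does at least as well everywhere (a1: 8>6, a2: 16>0, a3: 9>6, a4: 4>2).
R2 is not dominated — it holds its own against R1 at a2 (13>0); R3 at a3 (13>9); R4 at a2 (13>9).
Nothing dominates R3: R1 at a1 (8>6); R2 at a1 (8>0); R4 at a1 (8=8).
R4: no other strategy beats it everywhere (R1 at a1 (8>6); R2 at a1 (8>0); R3 at a1 (8=8)).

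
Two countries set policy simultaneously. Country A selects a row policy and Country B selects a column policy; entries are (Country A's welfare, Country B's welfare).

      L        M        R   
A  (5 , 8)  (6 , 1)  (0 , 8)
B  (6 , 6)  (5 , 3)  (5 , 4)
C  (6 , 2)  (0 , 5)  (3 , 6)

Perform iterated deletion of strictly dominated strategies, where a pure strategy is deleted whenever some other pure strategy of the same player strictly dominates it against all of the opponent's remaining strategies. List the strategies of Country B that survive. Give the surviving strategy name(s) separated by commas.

L, R

Country B's strategy M is strictly dominated by R (A: 8>1, B: 4>3, C: 6>5) and is removed.
Row A is eliminated: B beats it against every remaining column (L: 6>5, R: 5>0).
Among the remaining strategies, none is strictly dominated by another pure strategy of the same player, so the elimination stops.
Surviving strategies — Country A: {B, C}; Country B: {L, R}.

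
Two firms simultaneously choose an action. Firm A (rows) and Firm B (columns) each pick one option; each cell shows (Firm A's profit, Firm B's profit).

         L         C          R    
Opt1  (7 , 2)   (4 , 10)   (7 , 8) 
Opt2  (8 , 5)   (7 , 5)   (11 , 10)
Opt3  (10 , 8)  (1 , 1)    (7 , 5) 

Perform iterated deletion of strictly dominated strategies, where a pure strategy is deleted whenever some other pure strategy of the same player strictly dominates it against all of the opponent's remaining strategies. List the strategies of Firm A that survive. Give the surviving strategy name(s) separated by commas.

Opt2, Opt3

For Firm A, Opt2 strictly dominates Opt1 on the remaining columns (L: 8>7, C: 7>4, R: 11>7); eliminate Opt1.
Column C is eliminated: R beats it against every remaining row (Opt2: 10>5, Opt3: 5>1).
Among the remaining strategies, none is strictly dominated by another pure strategy of the same player, so the elimination stops.
Surviving strategies — Firm A: {Opt2, Opt3}; Firm B: {L, R}.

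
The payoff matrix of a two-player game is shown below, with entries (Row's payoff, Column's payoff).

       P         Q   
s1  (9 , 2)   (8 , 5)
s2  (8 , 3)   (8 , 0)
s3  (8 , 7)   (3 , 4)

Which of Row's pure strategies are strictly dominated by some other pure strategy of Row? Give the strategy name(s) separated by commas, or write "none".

s1 is not dominated — it holds its own against s2 at P (9>8); s3 at P (9>8).
s2: no other strategy beats it everywhere (s1 at Q (8=8); s3 at P (8=8)).
s3 is strictly dominated by s1 (P: 9>8, Q: 8>3).

s3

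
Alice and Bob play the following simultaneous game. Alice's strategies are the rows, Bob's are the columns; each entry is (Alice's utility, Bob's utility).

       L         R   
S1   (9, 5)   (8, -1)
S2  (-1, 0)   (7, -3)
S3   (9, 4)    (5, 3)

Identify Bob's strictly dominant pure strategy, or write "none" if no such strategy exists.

L vs R: S1: 5>-1, S2: 0>-3, S3: 4>3.
L strictly beats every other strategy against every opponent action, so it is strictly dominant.

L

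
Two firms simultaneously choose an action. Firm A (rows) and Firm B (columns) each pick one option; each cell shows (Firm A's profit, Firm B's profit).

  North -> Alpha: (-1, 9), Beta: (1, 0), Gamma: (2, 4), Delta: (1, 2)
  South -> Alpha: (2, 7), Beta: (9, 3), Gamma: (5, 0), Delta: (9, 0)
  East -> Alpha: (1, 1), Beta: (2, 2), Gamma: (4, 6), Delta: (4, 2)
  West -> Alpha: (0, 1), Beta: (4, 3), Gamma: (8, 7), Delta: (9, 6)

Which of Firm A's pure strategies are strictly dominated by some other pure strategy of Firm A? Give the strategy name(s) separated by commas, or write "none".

North: dominated, since South does at least as well everywhere (Alpha: 2>-1, Beta: 9>1, Gamma: 5>2, Delta: 9>1).
Nothing dominates South: North at Alpha (2>-1); East at Alpha (2>1); West at Alpha (2>0).
South strictly dominates East — Alpha: 2>1, Beta: 9>2, Gamma: 5>4, Delta: 9>4.
West is not dominated — it holds its own against North at Alpha (0>-1); South at Gamma (8>5); East at Beta (4>2).

North, East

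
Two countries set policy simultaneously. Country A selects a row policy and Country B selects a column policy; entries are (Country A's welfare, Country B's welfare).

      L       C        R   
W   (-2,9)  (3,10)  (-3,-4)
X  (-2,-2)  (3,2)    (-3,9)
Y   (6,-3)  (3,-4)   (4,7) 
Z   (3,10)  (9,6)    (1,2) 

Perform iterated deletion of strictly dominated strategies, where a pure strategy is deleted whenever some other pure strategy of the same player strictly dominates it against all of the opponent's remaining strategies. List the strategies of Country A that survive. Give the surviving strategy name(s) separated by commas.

For Country A, Z strictly dominates W on the remaining columns (L: 3>-2, C: 9>3, R: 1>-3); eliminate W.
Row X is eliminated: Z beats it against every remaining column (L: 3>-2, C: 9>3, R: 1>-3).
For Country B, L strictly dominates C on the remaining rows (Y: -3>-4, Z: 10>6); eliminate C.
Row Z is eliminated: Y beats it against every remaining column (L: 6>3, R: 4>1).
Country B's strategy L is strictly dominated by R (Y: 7>-3) and is removed.
Among the remaining strategies, none is strictly dominated by another pure strategy of the same player, so the elimination stops.
Surviving strategies — Country A: {Y}; Country B: {R}.

Y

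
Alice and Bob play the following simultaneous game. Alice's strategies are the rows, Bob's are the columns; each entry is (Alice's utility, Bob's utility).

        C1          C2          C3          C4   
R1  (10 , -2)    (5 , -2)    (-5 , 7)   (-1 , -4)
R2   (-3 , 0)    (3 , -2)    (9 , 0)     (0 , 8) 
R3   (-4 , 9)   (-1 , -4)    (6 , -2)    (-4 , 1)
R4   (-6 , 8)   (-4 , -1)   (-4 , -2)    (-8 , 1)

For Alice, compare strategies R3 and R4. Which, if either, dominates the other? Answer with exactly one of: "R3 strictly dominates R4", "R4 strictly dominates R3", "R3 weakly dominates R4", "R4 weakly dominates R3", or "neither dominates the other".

R3's payoffs vs R4's, by Bob's action — C1: -4>-6, C2: -1>-4, C3: 6>-4, C4: -4>-8.
Every comparison favours R3, so R3 strictly dominates R4.

R3 strictly dominates R4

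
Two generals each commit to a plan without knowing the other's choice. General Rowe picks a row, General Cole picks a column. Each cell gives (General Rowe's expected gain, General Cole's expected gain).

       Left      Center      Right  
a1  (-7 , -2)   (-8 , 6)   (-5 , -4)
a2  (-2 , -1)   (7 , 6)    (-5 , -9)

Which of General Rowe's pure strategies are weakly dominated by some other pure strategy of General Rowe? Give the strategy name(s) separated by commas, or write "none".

a1 is weakly dominated by a2 (Left: -2>-7, Center: 7>-8, Right: -5=-5).
a2: no other strategy beats it everywhere (a1 at Left (-2>-7)).

a1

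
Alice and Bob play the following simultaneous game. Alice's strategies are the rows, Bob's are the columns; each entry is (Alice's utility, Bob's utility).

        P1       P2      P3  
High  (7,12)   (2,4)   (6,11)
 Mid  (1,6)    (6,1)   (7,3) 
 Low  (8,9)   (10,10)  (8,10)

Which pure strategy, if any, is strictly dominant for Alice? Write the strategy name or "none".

Low

Low vs High: P1: 8>7, P2: 10>2, P3: 8>6.
Low vs Mid: P1: 8>1, P2: 10>6, P3: 8>7.
Low strictly beats every other strategy against every opponent action, so it is strictly dominant.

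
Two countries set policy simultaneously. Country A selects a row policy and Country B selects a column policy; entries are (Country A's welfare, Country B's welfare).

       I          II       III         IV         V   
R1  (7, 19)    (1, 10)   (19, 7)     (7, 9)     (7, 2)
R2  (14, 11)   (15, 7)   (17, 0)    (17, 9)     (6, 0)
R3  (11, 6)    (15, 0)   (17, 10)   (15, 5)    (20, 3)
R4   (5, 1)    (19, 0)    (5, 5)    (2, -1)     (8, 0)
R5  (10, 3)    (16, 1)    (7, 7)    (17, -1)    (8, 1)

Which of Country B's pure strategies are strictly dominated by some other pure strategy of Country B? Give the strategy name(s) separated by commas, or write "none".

Nothing dominates I: II at R1 (19>10); III at R1 (19>7); IV at R1 (19>9); V at R1 (19>2).
II: dominated, since I does at least as well everywhere (R1: 19>10, R2: 11>7, R3: 6>0, R4: 1>0, R5: 3>1).
III: no other strategy beats it everywhere (I at R3 (10>6); II at R3 (10>0); IV at R3 (10>5); V at R1 (7>2)).
I strictly dominates IV — R1: 19>9, R2: 11>9, R3: 6>5, R4: 1>-1, R5: 3>-1.
I strictly dominates V — R1: 19>2, R2: 11>0, R3: 6>3, R4: 1>0, R5: 3>1.

II, IV, V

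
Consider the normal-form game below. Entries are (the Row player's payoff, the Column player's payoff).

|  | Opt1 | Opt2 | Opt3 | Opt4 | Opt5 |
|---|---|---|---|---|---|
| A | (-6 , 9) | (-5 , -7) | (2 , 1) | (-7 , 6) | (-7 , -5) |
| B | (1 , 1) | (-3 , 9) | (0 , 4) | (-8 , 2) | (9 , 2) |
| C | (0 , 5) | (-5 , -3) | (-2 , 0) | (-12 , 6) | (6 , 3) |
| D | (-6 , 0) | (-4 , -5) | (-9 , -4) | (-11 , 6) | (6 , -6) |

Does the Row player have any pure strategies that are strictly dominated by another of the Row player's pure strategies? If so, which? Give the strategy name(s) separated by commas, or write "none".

C, D

A: no other strategy beats it everywhere (B at Opt3 (2>0); C at Opt2 (-5=-5); D at Opt1 (-6=-6)).
B is not dominated — it holds its own against A at Opt1 (1>-6); C at Opt1 (1>0); D at Opt1 (1>-6).
C is strictly dominated by B (Opt1: 1>0, Opt2: -3>-5, Opt3: 0>-2, Opt4: -8>-12, Opt5: 9>6).
D: dominated, since B does at least as well everywhere (Opt1: 1>-6, Opt2: -3>-4, Opt3: 0>-9, Opt4: -8>-11, Opt5: 9>6).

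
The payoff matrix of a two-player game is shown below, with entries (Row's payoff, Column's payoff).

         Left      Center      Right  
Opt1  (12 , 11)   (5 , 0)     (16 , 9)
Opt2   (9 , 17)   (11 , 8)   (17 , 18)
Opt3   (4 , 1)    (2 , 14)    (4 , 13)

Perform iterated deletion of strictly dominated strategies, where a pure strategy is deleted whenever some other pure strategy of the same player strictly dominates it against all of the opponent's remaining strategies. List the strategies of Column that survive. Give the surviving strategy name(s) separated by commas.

Left, Right

For Row, Opt1 strictly dominates Opt3 on the remaining columns (Left: 12>4, Center: 5>2, Right: 16>4); eliminate Opt3.
For Column, Left strictly dominates Center on the remaining rows (Opt1: 11>0, Opt2: 17>8); eliminate Center.
Among the remaining strategies, none is strictly dominated by another pure strategy of the same player, so the elimination stops.
Surviving strategies — Row: {Opt1, Opt2}; Column: {Left, Right}.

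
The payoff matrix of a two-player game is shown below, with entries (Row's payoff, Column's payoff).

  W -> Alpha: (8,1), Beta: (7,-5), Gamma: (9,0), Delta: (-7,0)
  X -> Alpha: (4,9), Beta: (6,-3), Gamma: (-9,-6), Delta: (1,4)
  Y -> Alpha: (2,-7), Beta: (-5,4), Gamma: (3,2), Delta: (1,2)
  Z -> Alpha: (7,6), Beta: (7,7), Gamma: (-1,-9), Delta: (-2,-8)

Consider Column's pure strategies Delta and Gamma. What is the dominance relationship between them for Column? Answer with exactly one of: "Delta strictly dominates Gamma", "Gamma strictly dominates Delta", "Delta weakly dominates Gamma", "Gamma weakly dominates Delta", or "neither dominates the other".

Delta weakly dominates Gamma

Compare Delta to Gamma across each choice by Row: W: 0=0, X: 4>-6, Y: 2=2, Z: -8>-9.
Delta is at least as good everywhere and strictly better somewhere (tied only at W, Y), so Delta weakly but not strictly dominates Gamma.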